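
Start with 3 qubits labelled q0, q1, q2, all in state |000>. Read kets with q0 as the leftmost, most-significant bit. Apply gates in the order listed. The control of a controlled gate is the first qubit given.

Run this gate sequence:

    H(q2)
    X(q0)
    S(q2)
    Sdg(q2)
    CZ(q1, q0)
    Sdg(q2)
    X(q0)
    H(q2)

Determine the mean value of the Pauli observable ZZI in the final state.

The observable ZZI averages to 1.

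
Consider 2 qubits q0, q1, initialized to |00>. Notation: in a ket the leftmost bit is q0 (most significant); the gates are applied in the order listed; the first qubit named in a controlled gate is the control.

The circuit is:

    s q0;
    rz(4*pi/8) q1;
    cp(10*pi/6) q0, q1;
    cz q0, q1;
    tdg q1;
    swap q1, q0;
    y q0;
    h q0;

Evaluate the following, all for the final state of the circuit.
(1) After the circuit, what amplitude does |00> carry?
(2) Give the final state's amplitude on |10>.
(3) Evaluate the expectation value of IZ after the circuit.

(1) |00> carries amplitude sqrt(2)*exp(I*pi/4)/2 in the final state.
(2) |10> carries amplitude -sqrt(2)*exp(I*pi/4)/2 in the final state.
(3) The observable IZ averages to 1.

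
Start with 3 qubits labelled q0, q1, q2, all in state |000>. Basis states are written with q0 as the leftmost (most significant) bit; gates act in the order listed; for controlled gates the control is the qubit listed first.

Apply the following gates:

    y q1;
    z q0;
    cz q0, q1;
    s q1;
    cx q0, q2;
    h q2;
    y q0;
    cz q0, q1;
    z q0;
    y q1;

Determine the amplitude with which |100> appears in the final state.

|100> carries amplitude -sqrt(2)/2 in the final state.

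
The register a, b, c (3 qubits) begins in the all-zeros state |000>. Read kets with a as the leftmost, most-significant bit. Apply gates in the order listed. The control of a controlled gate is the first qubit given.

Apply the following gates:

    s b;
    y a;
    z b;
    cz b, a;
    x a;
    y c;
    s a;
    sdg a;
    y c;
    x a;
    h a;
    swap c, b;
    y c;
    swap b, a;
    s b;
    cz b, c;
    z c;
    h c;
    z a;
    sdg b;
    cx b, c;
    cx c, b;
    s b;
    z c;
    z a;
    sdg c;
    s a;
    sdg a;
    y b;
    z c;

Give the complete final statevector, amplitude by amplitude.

After the circuit, the state carries amplitude -1/2 on |000>, I/2 on |001>, I/2 on |010>, 1/2 on |011>, 0 on |100>, 0 on |101>, 0 on |110>, 0 on |111>. Key observation: gates 5-10 undo each other exactly, leaving only the rest of the circuit to track.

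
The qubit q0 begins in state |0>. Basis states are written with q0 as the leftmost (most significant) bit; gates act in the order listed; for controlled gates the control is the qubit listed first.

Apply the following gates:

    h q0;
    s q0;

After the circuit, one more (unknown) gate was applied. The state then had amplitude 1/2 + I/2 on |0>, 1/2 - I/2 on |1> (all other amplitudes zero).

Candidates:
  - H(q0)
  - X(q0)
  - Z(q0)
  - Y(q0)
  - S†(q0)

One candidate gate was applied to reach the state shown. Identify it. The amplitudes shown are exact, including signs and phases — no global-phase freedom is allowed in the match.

The unique candidate consistent with the amplitudes is H(q0).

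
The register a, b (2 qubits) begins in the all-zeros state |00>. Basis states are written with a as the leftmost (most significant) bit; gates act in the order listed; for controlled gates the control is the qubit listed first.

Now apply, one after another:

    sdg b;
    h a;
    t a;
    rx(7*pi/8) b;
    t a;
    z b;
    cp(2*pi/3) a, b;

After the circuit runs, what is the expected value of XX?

The observable XX averages to 3*sqrt(2 - sqrt(2))/8.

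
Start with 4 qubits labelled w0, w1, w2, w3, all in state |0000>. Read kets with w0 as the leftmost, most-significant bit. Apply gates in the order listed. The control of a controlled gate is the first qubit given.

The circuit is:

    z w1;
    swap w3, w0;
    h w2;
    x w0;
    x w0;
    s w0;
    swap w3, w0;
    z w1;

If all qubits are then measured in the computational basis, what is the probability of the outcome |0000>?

The probability of measuring |0000> is 1/2.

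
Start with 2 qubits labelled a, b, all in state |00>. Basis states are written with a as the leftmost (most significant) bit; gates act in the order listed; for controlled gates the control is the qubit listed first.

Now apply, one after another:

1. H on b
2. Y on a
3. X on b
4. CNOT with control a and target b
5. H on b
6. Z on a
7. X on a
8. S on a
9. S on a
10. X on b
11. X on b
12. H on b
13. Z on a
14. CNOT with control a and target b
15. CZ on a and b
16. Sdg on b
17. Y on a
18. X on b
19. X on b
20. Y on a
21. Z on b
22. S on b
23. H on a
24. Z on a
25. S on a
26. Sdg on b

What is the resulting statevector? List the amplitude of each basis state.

The final amplitudes are -I/2 on |00>, 1/2 on |01>, -1/2 on |10>, -I/2 on |11>. Key observation: the block from step 17 through step 20 cancels to the identity and can be dropped.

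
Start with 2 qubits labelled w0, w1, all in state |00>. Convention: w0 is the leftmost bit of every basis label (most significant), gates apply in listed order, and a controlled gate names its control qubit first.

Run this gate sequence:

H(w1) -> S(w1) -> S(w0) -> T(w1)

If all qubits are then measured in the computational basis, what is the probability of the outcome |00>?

Outcome |00> occurs with probability 1/2.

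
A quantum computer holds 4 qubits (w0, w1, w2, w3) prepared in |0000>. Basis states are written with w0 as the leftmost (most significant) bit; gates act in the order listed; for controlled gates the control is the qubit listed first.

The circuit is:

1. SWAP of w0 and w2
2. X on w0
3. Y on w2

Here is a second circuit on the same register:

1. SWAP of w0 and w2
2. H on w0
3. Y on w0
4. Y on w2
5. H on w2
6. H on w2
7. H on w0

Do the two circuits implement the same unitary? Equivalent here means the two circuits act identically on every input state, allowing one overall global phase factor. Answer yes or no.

No — the two circuits implement different unitaries, even allowing a global phase.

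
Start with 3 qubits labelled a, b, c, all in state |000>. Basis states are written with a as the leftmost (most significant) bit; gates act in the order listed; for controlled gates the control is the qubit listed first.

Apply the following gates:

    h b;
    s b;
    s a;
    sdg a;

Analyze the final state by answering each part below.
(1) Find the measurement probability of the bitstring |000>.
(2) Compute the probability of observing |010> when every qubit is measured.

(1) A full measurement returns |000> with probability 1/2.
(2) Outcome |010> occurs with probability 1/2.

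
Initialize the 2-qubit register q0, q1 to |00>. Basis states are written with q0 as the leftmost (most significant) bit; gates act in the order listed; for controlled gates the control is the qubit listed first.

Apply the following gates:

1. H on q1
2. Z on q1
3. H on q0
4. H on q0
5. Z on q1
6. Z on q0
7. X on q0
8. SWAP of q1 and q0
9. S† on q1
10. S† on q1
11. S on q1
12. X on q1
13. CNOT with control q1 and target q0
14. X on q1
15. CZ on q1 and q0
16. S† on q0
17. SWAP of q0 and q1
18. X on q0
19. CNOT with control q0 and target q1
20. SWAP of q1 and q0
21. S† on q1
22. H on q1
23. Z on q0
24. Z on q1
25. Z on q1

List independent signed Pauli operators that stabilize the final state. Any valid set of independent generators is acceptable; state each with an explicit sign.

The stabilizer group can be generated by -YI, +IX, among other valid generating sets.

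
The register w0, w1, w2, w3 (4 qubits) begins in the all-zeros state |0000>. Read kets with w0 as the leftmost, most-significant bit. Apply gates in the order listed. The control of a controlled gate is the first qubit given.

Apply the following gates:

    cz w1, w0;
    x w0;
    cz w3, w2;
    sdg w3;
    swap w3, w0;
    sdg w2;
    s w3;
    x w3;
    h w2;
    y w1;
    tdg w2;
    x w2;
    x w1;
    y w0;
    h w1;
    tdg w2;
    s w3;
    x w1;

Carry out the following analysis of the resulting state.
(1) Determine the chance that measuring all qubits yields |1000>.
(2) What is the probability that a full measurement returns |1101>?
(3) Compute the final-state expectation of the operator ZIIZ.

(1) A full measurement returns |1000> with probability 1/4.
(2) A full measurement returns |1101> with probability 0.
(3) In the final state, ZIIZ has expectation -1.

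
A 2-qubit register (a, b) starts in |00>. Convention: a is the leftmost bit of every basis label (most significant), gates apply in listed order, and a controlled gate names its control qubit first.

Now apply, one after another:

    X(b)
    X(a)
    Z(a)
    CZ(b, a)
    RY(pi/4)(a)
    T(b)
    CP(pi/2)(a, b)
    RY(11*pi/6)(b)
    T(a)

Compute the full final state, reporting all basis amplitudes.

The resulting statevector has amplitude sqrt(2 - sqrt(2))*(-sqrt(2) + sqrt(6))*exp(I*pi/4)/8 on |00>, sqrt(2 - sqrt(2))*(sqrt(2) + sqrt(6))*exp(I*pi/4)/8 on |01>, (-sqrt(2) + sqrt(6))*sqrt(sqrt(2) + 2)/8 on |10>, sqrt(sqrt(2) + 2)*(sqrt(2) + sqrt(6))/8 on |11>.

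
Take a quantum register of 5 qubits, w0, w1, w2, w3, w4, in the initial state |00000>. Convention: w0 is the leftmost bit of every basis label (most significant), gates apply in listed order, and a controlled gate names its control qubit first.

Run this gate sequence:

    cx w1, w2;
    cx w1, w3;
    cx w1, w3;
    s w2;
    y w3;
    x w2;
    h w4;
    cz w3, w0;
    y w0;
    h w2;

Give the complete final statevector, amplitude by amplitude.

The resulting statevector has amplitude -1/2 on |10010>, -1/2 on |10011>, 1/2 on |10110>, 1/2 on |10111>, and 0 on every other basis state.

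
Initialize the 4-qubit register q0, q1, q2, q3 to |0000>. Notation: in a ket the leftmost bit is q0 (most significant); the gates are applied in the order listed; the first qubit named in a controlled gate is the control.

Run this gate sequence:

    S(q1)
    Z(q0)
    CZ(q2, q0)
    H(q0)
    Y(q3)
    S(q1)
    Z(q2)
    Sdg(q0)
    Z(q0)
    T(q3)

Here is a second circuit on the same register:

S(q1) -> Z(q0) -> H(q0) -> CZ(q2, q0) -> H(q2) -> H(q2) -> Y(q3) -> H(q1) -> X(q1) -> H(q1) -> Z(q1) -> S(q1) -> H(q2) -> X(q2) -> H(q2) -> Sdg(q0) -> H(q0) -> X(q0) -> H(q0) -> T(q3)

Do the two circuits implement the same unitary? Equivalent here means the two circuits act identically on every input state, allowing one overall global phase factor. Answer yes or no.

No, they are not equivalent — no single phase factor reconciles the two unitaries.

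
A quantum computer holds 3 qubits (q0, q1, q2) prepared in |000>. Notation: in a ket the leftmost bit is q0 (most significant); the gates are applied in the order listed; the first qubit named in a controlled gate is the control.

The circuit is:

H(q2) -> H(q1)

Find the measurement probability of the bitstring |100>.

The probability of measuring |100> is 0.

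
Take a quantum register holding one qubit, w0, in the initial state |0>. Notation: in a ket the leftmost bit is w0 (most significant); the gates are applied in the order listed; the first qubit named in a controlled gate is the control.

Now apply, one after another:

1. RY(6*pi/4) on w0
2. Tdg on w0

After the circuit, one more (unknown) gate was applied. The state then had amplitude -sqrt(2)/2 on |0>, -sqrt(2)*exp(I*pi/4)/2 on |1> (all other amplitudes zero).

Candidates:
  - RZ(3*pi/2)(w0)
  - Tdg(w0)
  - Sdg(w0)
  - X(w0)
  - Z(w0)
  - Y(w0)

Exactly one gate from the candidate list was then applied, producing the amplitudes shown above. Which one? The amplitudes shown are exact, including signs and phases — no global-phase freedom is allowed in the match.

It was Sdg(w0) that produced the state shown.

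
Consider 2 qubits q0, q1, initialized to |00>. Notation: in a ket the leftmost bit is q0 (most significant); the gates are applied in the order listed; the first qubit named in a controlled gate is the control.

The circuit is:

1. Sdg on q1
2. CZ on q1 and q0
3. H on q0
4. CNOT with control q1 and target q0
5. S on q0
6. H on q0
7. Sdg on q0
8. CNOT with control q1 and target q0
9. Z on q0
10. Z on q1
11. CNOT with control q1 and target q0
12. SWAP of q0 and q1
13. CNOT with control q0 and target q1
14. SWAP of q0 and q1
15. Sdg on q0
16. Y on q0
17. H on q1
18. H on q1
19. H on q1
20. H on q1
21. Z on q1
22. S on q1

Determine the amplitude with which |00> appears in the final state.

The final state's coefficient on |00> equals -1/2 - I/2.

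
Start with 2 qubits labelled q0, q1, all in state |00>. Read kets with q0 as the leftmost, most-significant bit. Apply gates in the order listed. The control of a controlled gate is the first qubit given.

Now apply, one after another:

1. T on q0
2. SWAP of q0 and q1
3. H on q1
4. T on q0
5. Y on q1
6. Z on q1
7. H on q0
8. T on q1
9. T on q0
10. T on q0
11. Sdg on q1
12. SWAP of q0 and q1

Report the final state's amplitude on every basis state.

After the circuit, the state carries amplitude -I/2 on |00>, 1/2 on |01>, -exp(I*pi/4)/2 on |10>, -exp(3*I*pi/4)/2 on |11>.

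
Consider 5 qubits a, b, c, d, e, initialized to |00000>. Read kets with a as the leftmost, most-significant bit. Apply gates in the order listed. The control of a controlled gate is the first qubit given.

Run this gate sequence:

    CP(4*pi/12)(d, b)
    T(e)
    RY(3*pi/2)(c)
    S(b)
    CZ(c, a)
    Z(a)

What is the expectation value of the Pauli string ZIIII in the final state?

In the final state, ZIIII has expectation 1.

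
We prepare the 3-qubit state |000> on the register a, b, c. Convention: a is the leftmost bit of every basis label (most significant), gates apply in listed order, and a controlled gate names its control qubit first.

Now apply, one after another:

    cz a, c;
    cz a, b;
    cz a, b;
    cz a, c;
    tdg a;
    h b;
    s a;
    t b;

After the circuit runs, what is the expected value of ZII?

In the final state, ZII has expectation 1. Key observation: steps 1-4 multiply out to the identity, so the circuit reduces to the remaining gates.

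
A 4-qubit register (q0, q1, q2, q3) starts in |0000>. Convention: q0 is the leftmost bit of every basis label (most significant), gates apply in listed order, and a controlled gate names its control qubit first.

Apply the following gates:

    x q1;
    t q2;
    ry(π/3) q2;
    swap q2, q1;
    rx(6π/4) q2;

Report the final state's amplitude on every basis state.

After the circuit, the state carries amplitude -sqrt(6)*I/4 on |0000>, -sqrt(6)/4 on |0010>, -sqrt(2)*I/4 on |0100>, -sqrt(2)/4 on |0110>, and 0 on every other basis state.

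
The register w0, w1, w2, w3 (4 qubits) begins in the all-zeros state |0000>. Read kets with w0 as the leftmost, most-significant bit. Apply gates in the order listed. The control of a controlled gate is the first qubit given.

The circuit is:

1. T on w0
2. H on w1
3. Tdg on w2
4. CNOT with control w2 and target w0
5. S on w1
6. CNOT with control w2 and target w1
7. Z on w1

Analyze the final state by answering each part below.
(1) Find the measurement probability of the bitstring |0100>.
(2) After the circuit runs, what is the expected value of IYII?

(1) The probability of measuring |0100> is 1/2.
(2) The expectation value of IYII is -1.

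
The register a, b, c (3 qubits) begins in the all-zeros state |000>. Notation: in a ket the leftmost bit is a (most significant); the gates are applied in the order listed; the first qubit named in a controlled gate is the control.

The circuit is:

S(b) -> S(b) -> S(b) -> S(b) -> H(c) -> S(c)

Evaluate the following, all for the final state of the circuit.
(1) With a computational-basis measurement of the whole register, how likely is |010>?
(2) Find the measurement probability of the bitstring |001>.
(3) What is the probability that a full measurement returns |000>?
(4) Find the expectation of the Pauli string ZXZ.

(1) A full measurement returns |010> with probability 0. Key observation: the block from step 1 through step 4 cancels to the identity and can be dropped.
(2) A full measurement returns |001> with probability 1/2.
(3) Outcome |000> occurs with probability 1/2.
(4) The expectation value of ZXZ is 0.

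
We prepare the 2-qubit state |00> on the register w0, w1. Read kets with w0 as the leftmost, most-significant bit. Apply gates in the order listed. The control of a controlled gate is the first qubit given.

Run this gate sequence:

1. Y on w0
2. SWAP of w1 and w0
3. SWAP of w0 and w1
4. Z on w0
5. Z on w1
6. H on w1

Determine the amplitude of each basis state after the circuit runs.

The final amplitudes are 0 on |00>, 0 on |01>, -sqrt(2)*I/2 on |10>, -sqrt(2)*I/2 on |11>.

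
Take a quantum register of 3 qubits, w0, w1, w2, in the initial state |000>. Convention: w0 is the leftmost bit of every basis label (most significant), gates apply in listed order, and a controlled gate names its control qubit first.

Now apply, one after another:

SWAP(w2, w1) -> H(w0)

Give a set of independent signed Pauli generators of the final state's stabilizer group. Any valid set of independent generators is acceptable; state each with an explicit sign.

One valid set of independent stabilizer generators is +XII, +IZI, +IIZ (any independent generating set of the same group is equally correct).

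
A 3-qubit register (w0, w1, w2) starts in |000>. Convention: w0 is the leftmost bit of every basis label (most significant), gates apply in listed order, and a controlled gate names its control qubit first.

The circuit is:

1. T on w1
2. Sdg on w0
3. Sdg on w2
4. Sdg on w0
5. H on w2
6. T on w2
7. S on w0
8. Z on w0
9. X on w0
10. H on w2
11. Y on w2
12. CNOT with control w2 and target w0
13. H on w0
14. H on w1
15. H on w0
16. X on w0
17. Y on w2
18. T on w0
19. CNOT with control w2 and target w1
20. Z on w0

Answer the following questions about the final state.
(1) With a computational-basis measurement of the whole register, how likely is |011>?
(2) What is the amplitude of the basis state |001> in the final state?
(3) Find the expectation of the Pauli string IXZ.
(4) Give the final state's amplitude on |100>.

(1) A full measurement returns |011> with probability 1/4 - sqrt(2)/8.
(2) The final state's coefficient on |001> equals sqrt(2)*(1 - exp(I*pi/4))/4.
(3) In the final state, IXZ has expectation sqrt(2)/2.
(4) The amplitude on |100> is sqrt(2)*(-I - exp(I*pi/4))/4.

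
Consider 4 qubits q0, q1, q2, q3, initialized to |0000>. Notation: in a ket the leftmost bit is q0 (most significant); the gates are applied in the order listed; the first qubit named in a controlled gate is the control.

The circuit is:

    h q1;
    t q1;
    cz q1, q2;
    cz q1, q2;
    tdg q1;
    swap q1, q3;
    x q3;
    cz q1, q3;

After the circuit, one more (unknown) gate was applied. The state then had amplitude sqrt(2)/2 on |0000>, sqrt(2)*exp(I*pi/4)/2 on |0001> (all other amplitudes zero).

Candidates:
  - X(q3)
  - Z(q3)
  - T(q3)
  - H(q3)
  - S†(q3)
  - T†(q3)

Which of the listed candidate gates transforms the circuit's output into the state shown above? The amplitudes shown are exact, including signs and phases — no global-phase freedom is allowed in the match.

It was T(q3) that produced the state shown.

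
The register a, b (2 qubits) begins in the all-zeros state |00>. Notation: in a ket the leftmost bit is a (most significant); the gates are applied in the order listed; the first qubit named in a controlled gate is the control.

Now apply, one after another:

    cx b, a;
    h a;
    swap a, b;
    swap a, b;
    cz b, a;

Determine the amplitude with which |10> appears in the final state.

The amplitude on |10> is sqrt(2)/2.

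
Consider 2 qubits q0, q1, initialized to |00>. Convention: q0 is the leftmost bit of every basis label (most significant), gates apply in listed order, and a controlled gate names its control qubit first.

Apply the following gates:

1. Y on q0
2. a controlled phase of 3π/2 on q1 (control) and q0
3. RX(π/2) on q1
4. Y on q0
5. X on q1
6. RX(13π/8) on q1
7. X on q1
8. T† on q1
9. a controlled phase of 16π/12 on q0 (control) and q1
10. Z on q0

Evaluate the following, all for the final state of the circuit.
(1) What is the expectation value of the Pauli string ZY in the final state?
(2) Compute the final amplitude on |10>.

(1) The observable ZY averages to -sqrt(4 - 2*sqrt(2))/4.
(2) |10> carries amplitude 0 in the final state.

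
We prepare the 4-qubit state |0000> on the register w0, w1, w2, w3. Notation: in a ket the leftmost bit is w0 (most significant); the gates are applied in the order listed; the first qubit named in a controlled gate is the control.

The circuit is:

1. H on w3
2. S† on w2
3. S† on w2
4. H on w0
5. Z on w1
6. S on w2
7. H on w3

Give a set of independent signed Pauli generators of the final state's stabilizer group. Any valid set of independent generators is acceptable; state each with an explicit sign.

The stabilizer group can be generated by +XIII, +IZII, +IIZI, +IIIZ, among other valid generating sets.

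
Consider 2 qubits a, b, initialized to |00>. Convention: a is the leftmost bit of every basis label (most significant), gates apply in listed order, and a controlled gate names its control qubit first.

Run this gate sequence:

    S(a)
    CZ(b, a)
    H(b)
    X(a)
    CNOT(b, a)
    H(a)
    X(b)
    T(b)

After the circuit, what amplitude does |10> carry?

The final state's coefficient on |10> equals 1/2.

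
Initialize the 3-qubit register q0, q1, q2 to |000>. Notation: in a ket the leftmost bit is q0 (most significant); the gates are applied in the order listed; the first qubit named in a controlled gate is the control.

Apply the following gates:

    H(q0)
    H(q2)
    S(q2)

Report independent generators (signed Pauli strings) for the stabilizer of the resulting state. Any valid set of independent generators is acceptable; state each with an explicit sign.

The final state is stabilized by the group generated by +XII, +IIY, +IZI; other independent generating sets are equally valid.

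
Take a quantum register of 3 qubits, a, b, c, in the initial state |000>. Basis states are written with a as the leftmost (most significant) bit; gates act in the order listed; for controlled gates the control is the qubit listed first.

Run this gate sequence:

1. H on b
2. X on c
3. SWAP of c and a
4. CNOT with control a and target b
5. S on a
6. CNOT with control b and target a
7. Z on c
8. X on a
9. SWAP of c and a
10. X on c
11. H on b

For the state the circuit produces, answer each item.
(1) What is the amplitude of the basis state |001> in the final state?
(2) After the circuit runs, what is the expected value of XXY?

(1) |001> carries amplitude I/2 in the final state.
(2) The observable XXY averages to 0.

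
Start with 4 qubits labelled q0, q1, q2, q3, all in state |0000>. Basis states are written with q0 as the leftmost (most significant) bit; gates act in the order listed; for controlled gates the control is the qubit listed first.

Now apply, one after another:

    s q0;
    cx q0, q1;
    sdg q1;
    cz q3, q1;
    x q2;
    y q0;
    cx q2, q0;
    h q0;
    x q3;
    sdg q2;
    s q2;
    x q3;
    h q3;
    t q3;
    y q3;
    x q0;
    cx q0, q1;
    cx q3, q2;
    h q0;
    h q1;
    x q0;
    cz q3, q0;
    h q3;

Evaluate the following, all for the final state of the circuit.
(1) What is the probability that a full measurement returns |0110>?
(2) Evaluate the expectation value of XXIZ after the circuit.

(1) Outcome |0110> occurs with probability 1/8. Key observation: steps 9-12 multiply out to the identity, so the circuit reduces to the remaining gates.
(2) The observable XXIZ averages to 0.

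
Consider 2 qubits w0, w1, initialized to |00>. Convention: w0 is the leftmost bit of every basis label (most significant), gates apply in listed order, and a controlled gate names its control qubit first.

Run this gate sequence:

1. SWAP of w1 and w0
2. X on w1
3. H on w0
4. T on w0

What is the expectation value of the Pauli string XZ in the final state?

The expectation value of XZ is -sqrt(2)/2.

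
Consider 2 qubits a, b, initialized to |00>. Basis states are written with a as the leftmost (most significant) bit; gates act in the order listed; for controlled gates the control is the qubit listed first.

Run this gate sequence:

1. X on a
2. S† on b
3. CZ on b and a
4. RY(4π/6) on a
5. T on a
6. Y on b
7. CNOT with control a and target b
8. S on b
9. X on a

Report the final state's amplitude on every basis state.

The resulting statevector has amplitude exp(3*I*pi/4)/2 on |00>, 0 on |01>, 0 on |10>, sqrt(3)/2 on |11>.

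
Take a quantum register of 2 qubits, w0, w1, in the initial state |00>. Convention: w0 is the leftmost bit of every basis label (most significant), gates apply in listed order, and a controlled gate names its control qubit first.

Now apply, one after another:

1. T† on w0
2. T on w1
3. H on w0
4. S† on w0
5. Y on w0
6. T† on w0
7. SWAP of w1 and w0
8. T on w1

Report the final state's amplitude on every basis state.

After the circuit, the state carries amplitude -sqrt(2)/2 on |00>, sqrt(2)*I/2 on |01>, 0 on |10>, 0 on |11>.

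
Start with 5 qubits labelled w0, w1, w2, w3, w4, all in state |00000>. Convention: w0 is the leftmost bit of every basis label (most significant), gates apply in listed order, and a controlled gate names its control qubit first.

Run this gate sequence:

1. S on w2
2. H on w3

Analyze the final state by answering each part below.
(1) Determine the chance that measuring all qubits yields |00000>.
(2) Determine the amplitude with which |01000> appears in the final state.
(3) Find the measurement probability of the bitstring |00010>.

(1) The probability of measuring |00000> is 1/2.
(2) |01000> carries amplitude 0 in the final state.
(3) A full measurement returns |00010> with probability 1/2.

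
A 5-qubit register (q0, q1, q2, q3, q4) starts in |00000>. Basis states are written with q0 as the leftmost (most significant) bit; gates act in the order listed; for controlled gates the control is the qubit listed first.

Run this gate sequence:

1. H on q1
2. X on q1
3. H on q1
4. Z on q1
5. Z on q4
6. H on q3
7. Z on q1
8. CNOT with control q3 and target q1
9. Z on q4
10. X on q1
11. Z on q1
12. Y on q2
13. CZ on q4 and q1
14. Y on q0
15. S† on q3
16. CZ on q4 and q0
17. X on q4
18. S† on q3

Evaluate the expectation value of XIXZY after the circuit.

The expectation value of XIXZY is 0.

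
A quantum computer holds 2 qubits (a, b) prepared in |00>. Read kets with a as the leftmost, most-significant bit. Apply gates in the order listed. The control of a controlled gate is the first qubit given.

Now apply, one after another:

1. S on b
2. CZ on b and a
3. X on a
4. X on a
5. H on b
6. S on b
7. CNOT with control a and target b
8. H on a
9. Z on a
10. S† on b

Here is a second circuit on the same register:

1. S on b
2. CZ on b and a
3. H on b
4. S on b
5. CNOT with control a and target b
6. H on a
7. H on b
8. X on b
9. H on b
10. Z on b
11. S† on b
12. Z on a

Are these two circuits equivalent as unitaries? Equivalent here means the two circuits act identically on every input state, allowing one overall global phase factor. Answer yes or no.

Yes, they are equivalent — the unitaries differ by at most a global phase.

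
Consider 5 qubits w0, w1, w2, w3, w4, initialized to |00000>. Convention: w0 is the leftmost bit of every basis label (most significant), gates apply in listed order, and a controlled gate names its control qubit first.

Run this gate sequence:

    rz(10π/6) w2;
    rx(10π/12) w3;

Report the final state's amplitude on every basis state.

The final amplitudes are (-sqrt(6) + sqrt(2))*exp(I*pi/6)/4 on |00000>, (sqrt(2) + sqrt(6))*exp(2*I*pi/3)/4 on |00010>, and 0 on every other basis state.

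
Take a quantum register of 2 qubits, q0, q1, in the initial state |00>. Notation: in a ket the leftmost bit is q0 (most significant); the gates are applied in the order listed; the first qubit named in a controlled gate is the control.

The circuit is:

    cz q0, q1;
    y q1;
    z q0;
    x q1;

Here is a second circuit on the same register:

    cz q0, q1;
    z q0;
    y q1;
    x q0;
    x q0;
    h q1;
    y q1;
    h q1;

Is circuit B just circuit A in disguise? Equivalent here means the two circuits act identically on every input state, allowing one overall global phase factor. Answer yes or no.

No, they are not equivalent — no single phase factor reconciles the two unitaries.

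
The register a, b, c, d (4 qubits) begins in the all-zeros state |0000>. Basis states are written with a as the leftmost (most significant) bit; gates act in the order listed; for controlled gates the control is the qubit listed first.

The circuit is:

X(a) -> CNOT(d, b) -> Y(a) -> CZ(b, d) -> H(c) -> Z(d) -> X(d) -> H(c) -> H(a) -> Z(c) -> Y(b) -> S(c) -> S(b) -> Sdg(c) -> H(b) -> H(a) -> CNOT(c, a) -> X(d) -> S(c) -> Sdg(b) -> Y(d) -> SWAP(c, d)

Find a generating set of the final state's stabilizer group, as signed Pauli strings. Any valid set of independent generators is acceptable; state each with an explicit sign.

One valid set of independent stabilizer generators is +IYII, +ZIII, -IIZI, +IIIZ (any independent generating set of the same group is equally correct).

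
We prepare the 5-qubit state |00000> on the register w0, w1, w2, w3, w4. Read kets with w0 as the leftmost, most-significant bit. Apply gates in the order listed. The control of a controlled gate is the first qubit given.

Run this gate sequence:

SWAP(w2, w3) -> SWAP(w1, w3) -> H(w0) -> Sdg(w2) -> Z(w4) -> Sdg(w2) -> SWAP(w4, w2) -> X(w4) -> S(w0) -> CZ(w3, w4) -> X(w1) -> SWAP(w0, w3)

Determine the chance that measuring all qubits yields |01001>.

Outcome |01001> occurs with probability 1/2.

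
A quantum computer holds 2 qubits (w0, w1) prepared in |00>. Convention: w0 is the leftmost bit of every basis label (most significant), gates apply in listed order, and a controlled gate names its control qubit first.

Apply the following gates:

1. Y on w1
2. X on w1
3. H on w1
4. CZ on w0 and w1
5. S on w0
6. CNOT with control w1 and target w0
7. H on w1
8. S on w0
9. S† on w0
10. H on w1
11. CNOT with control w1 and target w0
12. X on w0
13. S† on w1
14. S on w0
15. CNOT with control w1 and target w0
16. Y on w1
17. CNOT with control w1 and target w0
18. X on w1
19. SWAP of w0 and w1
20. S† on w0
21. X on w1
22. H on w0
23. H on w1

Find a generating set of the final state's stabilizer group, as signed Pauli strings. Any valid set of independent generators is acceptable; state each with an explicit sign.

The final state is stabilized by the group generated by -IX, +ZI; other independent generating sets are equally valid. Key observation: the block from step 7 through step 10 cancels to the identity and can be dropped.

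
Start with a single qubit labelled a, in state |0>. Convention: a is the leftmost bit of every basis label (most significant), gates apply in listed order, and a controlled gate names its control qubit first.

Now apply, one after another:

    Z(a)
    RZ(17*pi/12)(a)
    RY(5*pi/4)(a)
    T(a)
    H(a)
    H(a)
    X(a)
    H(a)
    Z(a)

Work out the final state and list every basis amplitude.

The resulting statevector has amplitude sqrt(2)*sqrt(sqrt(2)/4 + 1/2)*exp(-11*I*pi/24)/2 - sqrt(2)*sqrt(1/2 - sqrt(2)/4)*exp(-17*I*pi/24)/2 on |0>, -sqrt(2)*sqrt(1/2 - sqrt(2)/4)*exp(-17*I*pi/24)/2 - sqrt(2)*sqrt(sqrt(2)/4 + 1/2)*exp(-11*I*pi/24)/2 on |1>.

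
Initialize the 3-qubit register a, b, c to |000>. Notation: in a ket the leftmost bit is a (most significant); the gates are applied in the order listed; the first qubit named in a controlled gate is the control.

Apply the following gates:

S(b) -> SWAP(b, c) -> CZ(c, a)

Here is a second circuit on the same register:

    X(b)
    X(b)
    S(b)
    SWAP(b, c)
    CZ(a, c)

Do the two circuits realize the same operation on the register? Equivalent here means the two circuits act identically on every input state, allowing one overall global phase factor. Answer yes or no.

Yes — the two circuits implement the same unitary up to a global phase.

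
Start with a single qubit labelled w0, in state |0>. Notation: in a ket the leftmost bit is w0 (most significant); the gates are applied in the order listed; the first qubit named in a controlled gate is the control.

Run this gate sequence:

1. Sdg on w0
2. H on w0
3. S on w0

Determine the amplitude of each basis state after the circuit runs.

After the circuit, the state carries amplitude sqrt(2)/2 on |0>, sqrt(2)*I/2 on |1>.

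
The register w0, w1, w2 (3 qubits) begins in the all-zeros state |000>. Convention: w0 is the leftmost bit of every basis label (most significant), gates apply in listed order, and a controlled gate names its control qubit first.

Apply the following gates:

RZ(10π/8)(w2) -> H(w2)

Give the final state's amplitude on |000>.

The final state's coefficient on |000> equals -sqrt(2)*exp(3*I*pi/8)/2.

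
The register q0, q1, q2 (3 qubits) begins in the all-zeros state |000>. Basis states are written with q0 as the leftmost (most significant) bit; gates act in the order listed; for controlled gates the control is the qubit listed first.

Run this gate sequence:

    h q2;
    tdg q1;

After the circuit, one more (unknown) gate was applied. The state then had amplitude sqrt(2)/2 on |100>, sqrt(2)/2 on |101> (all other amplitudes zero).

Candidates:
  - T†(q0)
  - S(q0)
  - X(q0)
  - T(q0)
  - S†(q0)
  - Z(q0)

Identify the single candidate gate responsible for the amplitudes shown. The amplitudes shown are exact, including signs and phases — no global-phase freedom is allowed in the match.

It was X(q0) that produced the state shown.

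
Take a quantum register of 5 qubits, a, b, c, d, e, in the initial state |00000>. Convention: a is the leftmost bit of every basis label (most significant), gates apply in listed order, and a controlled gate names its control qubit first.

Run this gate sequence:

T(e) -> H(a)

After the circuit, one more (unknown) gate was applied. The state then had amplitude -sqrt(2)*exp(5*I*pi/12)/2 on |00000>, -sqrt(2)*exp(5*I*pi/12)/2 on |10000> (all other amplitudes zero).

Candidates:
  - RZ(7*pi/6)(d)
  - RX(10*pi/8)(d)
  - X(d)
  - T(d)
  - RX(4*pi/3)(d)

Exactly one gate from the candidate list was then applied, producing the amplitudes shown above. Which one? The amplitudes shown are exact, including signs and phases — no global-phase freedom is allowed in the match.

The applied gate was RZ(7*pi/6)(d).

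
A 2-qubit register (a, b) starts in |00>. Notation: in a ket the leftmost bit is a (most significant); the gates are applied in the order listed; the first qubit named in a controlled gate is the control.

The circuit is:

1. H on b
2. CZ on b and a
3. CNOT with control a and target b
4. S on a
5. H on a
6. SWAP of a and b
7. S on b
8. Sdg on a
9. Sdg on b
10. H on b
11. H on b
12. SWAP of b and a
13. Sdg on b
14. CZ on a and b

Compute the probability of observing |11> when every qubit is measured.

Outcome |11> occurs with probability 1/4.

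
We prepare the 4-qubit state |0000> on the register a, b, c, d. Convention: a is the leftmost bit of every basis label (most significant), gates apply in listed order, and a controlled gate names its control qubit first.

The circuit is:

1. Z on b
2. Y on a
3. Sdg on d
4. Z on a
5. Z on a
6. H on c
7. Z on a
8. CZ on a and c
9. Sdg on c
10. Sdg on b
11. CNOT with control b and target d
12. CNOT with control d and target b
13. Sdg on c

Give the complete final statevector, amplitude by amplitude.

The final amplitudes are -sqrt(2)*I/2 on |1000>, -sqrt(2)*I/2 on |1010>, and 0 on every other basis state.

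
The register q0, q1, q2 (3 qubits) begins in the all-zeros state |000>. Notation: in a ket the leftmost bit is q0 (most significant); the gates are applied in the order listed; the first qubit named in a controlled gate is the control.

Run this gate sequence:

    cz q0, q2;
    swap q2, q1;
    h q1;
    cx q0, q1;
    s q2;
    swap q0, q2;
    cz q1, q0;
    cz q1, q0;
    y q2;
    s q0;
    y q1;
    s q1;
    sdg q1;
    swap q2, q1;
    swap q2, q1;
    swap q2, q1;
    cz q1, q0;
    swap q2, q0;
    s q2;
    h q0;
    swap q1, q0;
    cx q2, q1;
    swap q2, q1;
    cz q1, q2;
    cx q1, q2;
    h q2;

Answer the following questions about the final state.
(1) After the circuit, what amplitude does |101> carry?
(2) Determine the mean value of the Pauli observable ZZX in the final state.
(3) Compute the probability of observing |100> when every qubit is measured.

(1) The final state's coefficient on |101> equals -sqrt(2)/2. Key observation: gates 12-13 undo each other exactly, leaving only the rest of the circuit to track.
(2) In the final state, ZZX has expectation 1.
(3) Outcome |100> occurs with probability 1/2.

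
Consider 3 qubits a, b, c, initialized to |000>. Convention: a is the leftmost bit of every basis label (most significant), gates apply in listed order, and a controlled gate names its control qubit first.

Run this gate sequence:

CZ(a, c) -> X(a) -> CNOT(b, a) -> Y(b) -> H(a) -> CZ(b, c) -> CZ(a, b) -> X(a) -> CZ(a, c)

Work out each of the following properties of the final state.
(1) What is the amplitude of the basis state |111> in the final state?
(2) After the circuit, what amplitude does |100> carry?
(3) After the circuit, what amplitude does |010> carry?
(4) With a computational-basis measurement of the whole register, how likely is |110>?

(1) |111> carries amplitude 0 in the final state.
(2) The final state's coefficient on |100> equals 0.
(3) |010> carries amplitude sqrt(2)*I/2 in the final state.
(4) A full measurement returns |110> with probability 1/2.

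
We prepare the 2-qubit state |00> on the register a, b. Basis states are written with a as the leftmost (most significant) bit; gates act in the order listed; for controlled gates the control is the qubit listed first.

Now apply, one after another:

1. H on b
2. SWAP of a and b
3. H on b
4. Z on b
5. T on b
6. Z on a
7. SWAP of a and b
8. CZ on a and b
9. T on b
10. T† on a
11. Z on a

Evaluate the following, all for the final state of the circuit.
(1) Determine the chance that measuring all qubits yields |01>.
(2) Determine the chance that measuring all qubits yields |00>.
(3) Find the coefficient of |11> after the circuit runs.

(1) A full measurement returns |01> with probability 1/4.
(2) The probability of measuring |00> is 1/4.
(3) The amplitude on |11> is exp(I*pi/4)/2.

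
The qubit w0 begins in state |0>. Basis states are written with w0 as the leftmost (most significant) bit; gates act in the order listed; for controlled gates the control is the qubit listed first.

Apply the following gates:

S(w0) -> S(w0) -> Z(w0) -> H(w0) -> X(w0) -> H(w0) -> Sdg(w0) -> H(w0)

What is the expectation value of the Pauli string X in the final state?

The expectation value of X is 1.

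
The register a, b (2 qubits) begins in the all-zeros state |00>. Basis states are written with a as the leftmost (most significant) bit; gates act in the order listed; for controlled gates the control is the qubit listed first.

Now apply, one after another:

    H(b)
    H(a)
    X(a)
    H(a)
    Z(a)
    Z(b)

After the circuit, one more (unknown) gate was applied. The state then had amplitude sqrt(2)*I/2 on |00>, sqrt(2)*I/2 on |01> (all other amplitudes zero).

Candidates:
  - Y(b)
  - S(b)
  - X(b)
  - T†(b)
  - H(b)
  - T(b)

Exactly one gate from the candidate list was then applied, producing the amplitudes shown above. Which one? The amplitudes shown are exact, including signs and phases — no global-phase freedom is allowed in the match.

The unique candidate consistent with the amplitudes is Y(b). Key observation: gates 2-5 undo each other exactly, leaving only the rest of the circuit to track.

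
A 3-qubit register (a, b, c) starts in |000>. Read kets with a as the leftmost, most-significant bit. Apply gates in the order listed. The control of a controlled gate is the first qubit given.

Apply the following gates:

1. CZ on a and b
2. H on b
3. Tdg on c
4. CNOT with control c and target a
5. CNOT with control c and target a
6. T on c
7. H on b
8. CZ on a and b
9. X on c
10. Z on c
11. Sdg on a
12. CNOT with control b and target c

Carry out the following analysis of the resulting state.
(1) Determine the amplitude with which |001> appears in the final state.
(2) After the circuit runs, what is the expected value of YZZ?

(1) The final state's coefficient on |001> equals -1.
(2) In the final state, YZZ has expectation 0.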